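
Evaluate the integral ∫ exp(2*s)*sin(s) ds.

Let I denote the integral. Integrate by parts with u = sin(s), dv = exp(2*s) ds, so v = exp(2*s)/2: I = exp(2*s)*sin(s)/2 − (1/2)·∫ exp(2*s)*cos(s) ds.
Apply parts again with u = cos(s), dv = exp(2*s) ds: ∫ exp(2*s)*cos(s) ds = exp(2*s)*cos(s)/2 + (1/2)·I. Substituting back brings back I: I = exp(2*s)*sin(s)/2 - exp(2*s)*cos(s)/4 − (1/4)·I.
Solving for I: (1 + 1/4)·I equals the remaining terms, so I = (4/5)·(exp(2*s)*sin(s)/2 - exp(2*s)*cos(s)/4).

2*exp(2*s)*sin(s)/5 - exp(2*s)*cos(s)/5 + C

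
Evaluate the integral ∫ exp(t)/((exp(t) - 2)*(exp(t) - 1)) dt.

log(exp(t) - 2) - log(exp(t) - 1) + C

Let u = e^t, du = e^t dt.
The integral becomes ∫ du/((u-2)(u-1)); decompose into partial fractions.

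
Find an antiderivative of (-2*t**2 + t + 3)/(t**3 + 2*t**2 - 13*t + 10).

Factor the denominator: (t - 2)*(t - 1)*(t + 5).
Partial-fraction decomposition: -26/(21*(t + 5)) - 1/(3*(t - 1)) - 3/(7*(t - 2)).
Integrate each term: A/(t−a) contributes A·log|t−a|.

-3*log(t - 2)/7 - log(t - 1)/3 - 26*log(t + 5)/21 + C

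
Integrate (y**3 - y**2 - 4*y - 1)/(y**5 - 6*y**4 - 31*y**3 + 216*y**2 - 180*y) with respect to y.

Factor the denominator: y*(y - 6)*(y - 5)*(y - 1)*(y + 6).
Partial-fraction decomposition: -229/(5544*(y + 6)) - 1/(28*(y - 1)) - 79/(220*(y - 5)) + 31/(72*(y - 6)) + 1/(180*y).
Integrate each term: A/(y−a) contributes A·log|y−a|.

log(y)/180 + 31*log(y - 6)/72 - 79*log(y - 5)/220 - log(y - 1)/28 - 229*log(y + 6)/5544 + C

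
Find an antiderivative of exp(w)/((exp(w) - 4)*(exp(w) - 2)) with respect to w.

Let u = e^w, du = e^w dw.
The integral becomes ∫ du/((u-4)(u-2)); decompose into partial fractions.

log(exp(w) - 4)/2 - log(exp(w) - 2)/2 + C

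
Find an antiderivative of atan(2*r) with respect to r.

r*atan(2*r) - log(4*r**2 + 1)/4 + C

Use integration by parts with u = arctan(2*r), dv = dr.
Then du = 2/(4*r**2 + 1) dr.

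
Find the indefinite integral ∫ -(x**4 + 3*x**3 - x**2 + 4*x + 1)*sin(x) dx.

x**4*cos(x) - 4*x**3*sin(x) + 3*x**3*cos(x) - 9*x**2*sin(x) - 13*x**2*cos(x) + 26*x*sin(x) - 14*x*cos(x) + 14*sin(x) + 27*cos(x) + C

Use integration by parts with u = x**4 + 3*x**3 - x**2 + 4*x + 1, dv = -sin(x) dx, so v = cos(x).
Apply parts 4 times (tabular method): alternate signs, differentiate u down to 0, integrate dv up.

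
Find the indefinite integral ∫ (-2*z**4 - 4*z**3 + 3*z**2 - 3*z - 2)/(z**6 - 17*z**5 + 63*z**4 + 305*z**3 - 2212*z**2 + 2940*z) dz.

-log(z)/1470 + 224089*log(z - 7)/17640 - 421*log(z - 6)/33 + 3*log(z - 2)/70 + 331*log(z + 5)/27720 + 605/(42*z - 294) + C

Factor the denominator: z*(z - 7)**2*(z - 6)*(z - 2)*(z + 5).
Partial-fraction decomposition: 331/(27720*(z + 5)) + 3/(70*(z - 2)) - 421/(33*(z - 6)) + 224089/(17640*(z - 7)) - 605/(42*(z - 7)**2) - 1/(1470*z).
Integrate each term; A/(z−a) gives A·log|z−a|; A/(z−a)² gives −A/(z−a).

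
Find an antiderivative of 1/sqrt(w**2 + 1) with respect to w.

log(w + sqrt(w**2 + 1)) + C

Substitute w = tan(θ), so dw = sec(θ)^2 dθ and the radical becomes sqrt(w**2 + 1) = sec(θ) by the Pythagorean identity.
Integrate the resulting trig expression in θ, then back-substitute tan(θ) = w, sec(θ) = sqrt(w**2 + 1) (absorbing any constant into C).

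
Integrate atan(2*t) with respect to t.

t*atan(2*t) - log(4*t**2 + 1)/4 + C

Use integration by parts with u = arctan(2*t), dv = dt.
Then du = 2/(4*t**2 + 1) dt.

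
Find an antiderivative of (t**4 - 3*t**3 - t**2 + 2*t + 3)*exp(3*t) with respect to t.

(27*t**4 - 117*t**3 + 90*t**2 - 6*t + 83)*exp(3*t)/81 + C

Use integration by parts with u = t**4 - 3*t**3 - t**2 + 2*t + 3, dv = exp(3*t) dt, so v = exp(3*t)/3.
Apply parts 4 times (tabular method): alternate signs, differentiate u down to 0, integrate dv up.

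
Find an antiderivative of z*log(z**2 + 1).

z**2*log(z**2 + 1)/2 - z**2/2 + log(z**2 + 1)/2 + C

Let u = z**2 + 1, so du = (2*z) dz.
The integral becomes (1/2)·∫ log(u) du; integrate by parts with u′=log(u), dv′=du.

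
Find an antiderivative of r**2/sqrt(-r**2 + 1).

Substitute r = sin(θ), so dr = cos(θ) dθ and the radical becomes sqrt(-r**2 + 1) = cos(θ) by the Pythagorean identity.
Integrate the resulting trig expression in θ, then back-substitute θ = asin(r), sin(θ) = r, cos(θ) = sqrt(-r**2 + 1) (absorbing any constant into C).

-r*sqrt(-r**2 + 1)/2 + asin(r)/2 + C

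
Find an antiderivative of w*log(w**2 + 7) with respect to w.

Let u = w**2 + 7, so du = (2*w) dw.
The integral becomes (1/2)·∫ log(u) du; integrate by parts with u′=log(u), dv′=du.

w**2*log(w**2 + 7)/2 - w**2/2 + 7*log(w**2 + 7)/2 + C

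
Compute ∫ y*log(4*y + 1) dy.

y**2*log(4*y + 1)/2 - y**2/4 + y/8 - log(4*y + 1)/32 + C

Use integration by parts with u = log(4*y + 1), dv = y dy.
Then du = 4/(4*y + 1) dy and v = y**2/2.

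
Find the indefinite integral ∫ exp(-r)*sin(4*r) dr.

-exp(-r)*sin(4*r)/17 - 4*exp(-r)*cos(4*r)/17 + C

Let I denote the integral. Integrate by parts with u = sin(4*r), dv = exp(-r) dr, so v = -exp(-r): I = -exp(-r)*sin(4*r) + 4·∫ exp(-r)*cos(4*r) dr.
Apply parts again with u = cos(4*r), dv = exp(-r) dr: ∫ exp(-r)*cos(4*r) dr = -exp(-r)*cos(4*r) − 4·I. Substituting back brings back I: I = -exp(-r)*sin(4*r) - 4*exp(-r)*cos(4*r) − 16·I.
Solving for I: (1 + 16)·I equals the remaining terms, so I = (1/17)·(-exp(-r)*sin(4*r) - 4*exp(-r)*cos(4*r)).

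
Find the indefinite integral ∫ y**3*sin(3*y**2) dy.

Let u = y², du = 2y dy; rewrite as (1/2)∫ u^1·sin(3u) du.
Now integrate by parts 1 time.

-y**2*cos(3*y**2)/6 + sin(3*y**2)/18 + C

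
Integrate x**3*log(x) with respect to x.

Use integration by parts with u = log(x), dv = x**3 dx.
Then du = 1/x dx and v = x**4/4.

x**4*log(x)/4 - x**4/16 + C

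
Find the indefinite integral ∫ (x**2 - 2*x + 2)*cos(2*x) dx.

x**2*sin(2*x)/2 - x*sin(2*x) + x*cos(2*x)/2 + 3*sin(2*x)/4 - cos(2*x)/2 + C

Use integration by parts with u = x**2 - 2*x + 2, dv = cos(2*x) dx, so v = sin(2*x)/2.
Apply parts 2 times (tabular method): alternate signs, differentiate u down to 0, integrate dv up.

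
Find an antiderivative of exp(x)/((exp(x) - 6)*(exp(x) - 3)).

log(exp(x) - 6)/3 - log(exp(x) - 3)/3 + C

Let u = e^x, du = e^x dx.
The integral becomes ∫ du/((u-6)(u-3)); decompose into partial fractions.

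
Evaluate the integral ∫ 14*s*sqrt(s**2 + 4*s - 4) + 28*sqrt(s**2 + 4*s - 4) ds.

Let u = s**2 + 4*s - 4, so du = (2*s + 4) ds.
Rewriting, the integral becomes 7·∫ √u du = 7·(2/3)u^(3/2).
Substituting back, u = s**2 + 4*s - 4.

14*(s**2 + 4*s - 4)**(3/2)/3 + C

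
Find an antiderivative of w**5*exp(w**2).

Let u = w², du = 2w dw; rewrite as (1/2)∫ u^2·exp(1u) du.
Now integrate by parts 2 times.

(w**4 - 2*w**2 + 2)*exp(w**2)/2 + C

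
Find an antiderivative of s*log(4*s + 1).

Use integration by parts with u = log(4*s + 1), dv = s ds.
Then du = 4/(4*s + 1) ds and v = s**2/2.

s**2*log(4*s + 1)/2 - s**2/4 + s/8 - log(4*s + 1)/32 + C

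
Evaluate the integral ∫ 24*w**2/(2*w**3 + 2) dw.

4*log(2*w**3 + 2) + C

Let u = 2*w**3 + 2, so du = (6*w**2) dw.
Rewriting, the integral becomes 4·∫ 1/u du = 4·log(u).
Substituting back, u = 2*w**3 + 2.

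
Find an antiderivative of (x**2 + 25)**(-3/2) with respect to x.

Substitute x = 5·tan(θ), so dx = 5·sec(θ)^2 dθ and the radical becomes sqrt(x**2 + 25) = 5·sec(θ) by the Pythagorean identity.
Integrate the resulting trig expression in θ, then back-substitute tan(θ) = x/5, sec(θ) = sqrt(x**2 + 25)/5 (absorbing any constant into C).

x/(25*sqrt(x**2 + 25)) + C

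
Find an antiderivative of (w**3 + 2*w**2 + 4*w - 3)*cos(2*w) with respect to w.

Use integration by parts with u = w**3 + 2*w**2 + 4*w - 3, dv = cos(2*w) dw, so v = sin(2*w)/2.
Apply parts 3 times (tabular method): alternate signs, differentiate u down to 0, integrate dv up.

w**3*sin(2*w)/2 + w**2*sin(2*w) + 3*w**2*cos(2*w)/4 + 5*w*sin(2*w)/4 + w*cos(2*w) - 2*sin(2*w) + 5*cos(2*w)/8 + C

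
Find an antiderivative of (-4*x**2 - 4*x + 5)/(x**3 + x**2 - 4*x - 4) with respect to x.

Factor the denominator: (x - 2)*(x + 1)*(x + 2).
Partial-fraction decomposition: -3/(4*(x + 2)) - 5/(3*(x + 1)) - 19/(12*(x - 2)).
Integrate each term: A/(x−a) contributes A·log|x−a|.

-19*log(x - 2)/12 - 5*log(x + 1)/3 - 3*log(x + 2)/4 + C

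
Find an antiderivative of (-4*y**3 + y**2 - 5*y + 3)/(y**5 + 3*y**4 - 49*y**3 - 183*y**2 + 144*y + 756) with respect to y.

-271*log(y - 7)/1300 + 7*log(y - 2)/200 - 247*log(y + 3)/300 + 311*log(y + 6)/312 - 9/(10*y + 30) + C

Factor the denominator: (y - 7)*(y - 2)*(y + 3)**2*(y + 6).
Partial-fraction decomposition: 311/(312*(y + 6)) - 247/(300*(y + 3)) + 9/(10*(y + 3)**2) + 7/(200*(y - 2)) - 271/(1300*(y - 7)).
Integrate each term; A/(y−a) gives A·log|y−a|; A/(y−a)² gives −A/(y−a).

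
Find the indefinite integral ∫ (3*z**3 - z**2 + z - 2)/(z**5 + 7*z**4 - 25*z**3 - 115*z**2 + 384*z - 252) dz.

Factor the denominator: (z - 3)*(z - 2)*(z - 1)*(z + 6)*(z + 7).
Partial-fraction decomposition: -1087/(720*(z + 7)) + 173/(126*(z + 6)) + 1/(112*(z - 1)) - 5/(18*(z - 2)) + 73/(180*(z - 3)).
Integrate each term: A/(z−a) contributes A·log|z−a|.

73*log(z - 3)/180 - 5*log(z - 2)/18 + log(z - 1)/112 + 173*log(z + 6)/126 - 1087*log(z + 7)/720 + C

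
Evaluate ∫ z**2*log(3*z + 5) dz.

Use integration by parts with u = log(3*z + 5), dv = z**2 dz.
Then du = 3/(3*z + 5) dz and v = z**3/3.

z**3*log(3*z + 5)/3 - z**3/9 + 5*z**2/18 - 25*z/27 + 125*log(3*z + 5)/81 + C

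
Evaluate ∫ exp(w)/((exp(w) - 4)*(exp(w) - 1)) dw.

log(exp(w) - 4)/3 - log(exp(w) - 1)/3 + C

Let u = e^w, du = e^w dw.
The integral becomes ∫ du/((u-4)(u-1)); decompose into partial fractions.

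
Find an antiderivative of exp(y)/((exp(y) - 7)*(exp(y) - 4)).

log(exp(y) - 7)/3 - log(exp(y) - 4)/3 + C

Let u = e^y, du = e^y dy.
The integral becomes ∫ du/((u-4)(u-7)); decompose into partial fractions.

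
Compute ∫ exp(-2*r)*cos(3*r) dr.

3*exp(-2*r)*sin(3*r)/13 - 2*exp(-2*r)*cos(3*r)/13 + C

Let I denote the integral. Integrate by parts with u = cos(3*r), dv = exp(-2*r) dr, so v = -exp(-2*r)/2: I = -exp(-2*r)*cos(3*r)/2 − (3/2)·∫ exp(-2*r)*sin(3*r) dr.
Apply parts again with u = sin(3*r), dv = exp(-2*r) dr: ∫ exp(-2*r)*sin(3*r) dr = -exp(-2*r)*sin(3*r)/2 + (3/2)·I. Substituting back brings back I: I = 3*exp(-2*r)*sin(3*r)/4 - exp(-2*r)*cos(3*r)/2 − (9/4)·I.
Solving for I: (1 + 9/4)·I equals the remaining terms, so I = (4/13)·(3*exp(-2*r)*sin(3*r)/4 - exp(-2*r)*cos(3*r)/2).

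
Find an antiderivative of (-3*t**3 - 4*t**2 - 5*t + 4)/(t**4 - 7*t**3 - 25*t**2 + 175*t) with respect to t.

4*log(t)/175 - 157*log(t - 7)/21 + 124*log(t - 5)/25 - 38*log(t + 5)/75 + C

Factor the denominator: t*(t - 7)*(t - 5)*(t + 5).
Partial-fraction decomposition: -38/(75*(t + 5)) + 124/(25*(t - 5)) - 157/(21*(t - 7)) + 4/(175*t).
Integrate each term: A/(t−a) contributes A·log|t−a|.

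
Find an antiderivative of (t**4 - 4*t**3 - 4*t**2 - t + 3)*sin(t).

Use integration by parts with u = t**4 - 4*t**3 - 4*t**2 - t + 3, dv = sin(t) dt, so v = -cos(t).
Apply parts 4 times (tabular method): alternate signs, differentiate u down to 0, integrate dv up.

-t**4*cos(t) + 4*t**3*sin(t) + 4*t**3*cos(t) - 12*t**2*sin(t) + 16*t**2*cos(t) - 32*t*sin(t) - 23*t*cos(t) + 23*sin(t) - 35*cos(t) + C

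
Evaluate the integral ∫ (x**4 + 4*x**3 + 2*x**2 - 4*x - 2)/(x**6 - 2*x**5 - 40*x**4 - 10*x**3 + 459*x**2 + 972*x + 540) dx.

1103*log(x - 6)/2268 - 1153*log(x - 5)/2688 + log(x + 1)/168 + log(x + 2)/28 - 1027*log(x + 3)/10368 - 1/(144*x + 432) + C

Factor the denominator: (x - 6)*(x - 5)*(x + 1)*(x + 2)*(x + 3)**2.
Partial-fraction decomposition: -1027/(10368*(x + 3)) + 1/(144*(x + 3)**2) + 1/(28*(x + 2)) + 1/(168*(x + 1)) - 1153/(2688*(x - 5)) + 1103/(2268*(x - 6)).
Integrate each term; A/(x−a) gives A·log|x−a|; A/(x−a)² gives −A/(x−a).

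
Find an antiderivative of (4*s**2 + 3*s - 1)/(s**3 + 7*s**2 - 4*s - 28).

Factor the denominator: (s - 2)*(s + 2)*(s + 7).
Partial-fraction decomposition: 58/(15*(s + 7)) - 9/(20*(s + 2)) + 7/(12*(s - 2)).
Integrate each term: A/(s−a) contributes A·log|s−a|.

7*log(s - 2)/12 - 9*log(s + 2)/20 + 58*log(s + 7)/15 + C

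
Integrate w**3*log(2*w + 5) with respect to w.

w**4*log(2*w + 5)/4 - w**4/16 + 5*w**3/24 - 25*w**2/32 + 125*w/32 - 625*log(2*w + 5)/64 + C

Use integration by parts with u = log(2*w + 5), dv = w**3 dw.
Then du = 2/(2*w + 5) dw and v = w**4/4.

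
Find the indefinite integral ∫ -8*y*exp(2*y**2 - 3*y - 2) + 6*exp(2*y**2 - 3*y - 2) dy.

Let u = 2*y**2 - 3*y - 2, so du = (4*y - 3) dy.
Rewriting, the integral becomes -2·∫ e^u du = -2·e^u.
Substituting back, u = 2*y**2 - 3*y - 2.

-2*exp(2*y**2 - 3*y - 2) + C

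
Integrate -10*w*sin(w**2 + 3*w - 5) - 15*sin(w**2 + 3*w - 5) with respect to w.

5*cos(w**2 + 3*w - 5) + C

Let u = w**2 + 3*w - 5, so du = (2*w + 3) dw.
Rewriting, the integral becomes -5·∫ sin(u) du = -5·-cos(u).
Substituting back, u = w**2 + 3*w - 5.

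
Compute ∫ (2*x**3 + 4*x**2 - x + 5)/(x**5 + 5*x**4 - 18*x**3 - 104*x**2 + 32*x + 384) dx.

Factor the denominator: (x - 4)*(x - 2)*(x + 3)*(x + 4)**2.
Partial-fraction decomposition: 193/(1152*(x + 4)) + 55/(48*(x + 4)**2) - 2/(7*(x + 3)) - 7/(72*(x - 2)) + 193/(896*(x - 4)).
Integrate each term; A/(x−a) gives A·log|x−a|; A/(x−a)² gives −A/(x−a).

193*log(x - 4)/896 - 7*log(x - 2)/72 - 2*log(x + 3)/7 + 193*log(x + 4)/1152 - 55/(48*x + 192) + C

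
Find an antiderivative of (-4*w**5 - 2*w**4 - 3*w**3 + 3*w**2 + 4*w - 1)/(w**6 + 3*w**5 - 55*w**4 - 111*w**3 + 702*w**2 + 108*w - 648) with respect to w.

Factor the denominator: (w - 6)*(w - 3)*(w - 1)*(w + 1)*(w + 6)**2.
Partial-fraction decomposition: -11132969/(4762800*(w + 6)) + 29243/(3780*(w + 6)**2) - 3/(1400*(w + 1)) - 3/(980*(w - 1)) + 1177/(1944*(w - 3)) - 34213/(15120*(w - 6)).
Integrate each term; A/(w−a) gives A·log|w−a|; A/(w−a)² gives −A/(w−a).

-34213*log(w - 6)/15120 + 1177*log(w - 3)/1944 - 3*log(w - 1)/980 - 3*log(w + 1)/1400 - 11132969*log(w + 6)/4762800 - 29243/(3780*w + 22680) + C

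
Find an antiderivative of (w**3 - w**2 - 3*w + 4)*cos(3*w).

Use integration by parts with u = w**3 - w**2 - 3*w + 4, dv = cos(3*w) dw, so v = sin(3*w)/3.
Apply parts 3 times (tabular method): alternate signs, differentiate u down to 0, integrate dv up.

w**3*sin(3*w)/3 - w**2*sin(3*w)/3 + w**2*cos(3*w)/3 - 11*w*sin(3*w)/9 - 2*w*cos(3*w)/9 + 38*sin(3*w)/27 - 11*cos(3*w)/27 + C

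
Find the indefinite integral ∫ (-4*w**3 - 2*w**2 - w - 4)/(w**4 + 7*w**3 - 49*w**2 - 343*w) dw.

Factor the denominator: w*(w - 7)*(w + 7)**2.
Partial-fraction decomposition: -4023/(1372*(w + 7)) + 1277/(98*(w + 7)**2) - 1481/(1372*(w - 7)) + 4/(343*w).
Integrate each term; A/(w−a) gives A·log|w−a|; A/(w−a)² gives −A/(w−a).

4*log(w)/343 - 1481*log(w - 7)/1372 - 4023*log(w + 7)/1372 - 1277/(98*w + 686) + C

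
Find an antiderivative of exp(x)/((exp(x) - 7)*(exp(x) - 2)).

log(exp(x) - 7)/5 - log(exp(x) - 2)/5 + C

Let u = e^x, du = e^x dx.
The integral becomes ∫ du/((u-7)(u-2)); decompose into partial fractions.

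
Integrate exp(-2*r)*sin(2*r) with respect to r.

Let I denote the integral. Integrate by parts with u = sin(2*r), dv = exp(-2*r) dr, so v = -exp(-2*r)/2: I = -exp(-2*r)*sin(2*r)/2 + ∫ exp(-2*r)*cos(2*r) dr.
Apply parts again with u = cos(2*r), dv = exp(-2*r) dr: ∫ exp(-2*r)*cos(2*r) dr = -exp(-2*r)*cos(2*r)/2 − I. Substituting back brings back I: I = -exp(-2*r)*sin(2*r)/2 - exp(-2*r)*cos(2*r)/2 − I.
Solving for I: (1 + 1)·I equals the remaining terms, so I = (1/2)·(-exp(-2*r)*sin(2*r)/2 - exp(-2*r)*cos(2*r)/2).

-exp(-2*r)*sin(2*r)/4 - exp(-2*r)*cos(2*r)/4 + C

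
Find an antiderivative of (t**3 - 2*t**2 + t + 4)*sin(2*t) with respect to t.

-t**3*cos(2*t)/2 + 3*t**2*sin(2*t)/4 + t**2*cos(2*t) - t*sin(2*t) + t*cos(2*t)/4 - sin(2*t)/8 - 5*cos(2*t)/2 + C

Use integration by parts with u = t**3 - 2*t**2 + t + 4, dv = sin(2*t) dt, so v = -cos(2*t)/2.
Apply parts 3 times (tabular method): alternate signs, differentiate u down to 0, integrate dv up.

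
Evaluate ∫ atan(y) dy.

Use integration by parts with u = arctan(y), dv = dy.
Then du = 1/(y**2 + 1) dy.

y*atan(y) - log(y**2 + 1)/2 + C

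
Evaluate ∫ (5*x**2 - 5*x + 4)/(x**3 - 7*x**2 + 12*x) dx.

Factor the denominator: x*(x - 4)*(x - 3).
Partial-fraction decomposition: -34/(3*(x - 3)) + 16/(x - 4) + 1/(3*x).
Integrate each term: A/(x−a) contributes A·log|x−a|.

log(x)/3 + 16*log(x - 4) - 34*log(x - 3)/3 + C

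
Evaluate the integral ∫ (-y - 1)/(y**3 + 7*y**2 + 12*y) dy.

Factor the denominator: y*(y + 3)*(y + 4).
Partial-fraction decomposition: 3/(4*(y + 4)) - 2/(3*(y + 3)) - 1/(12*y).
Integrate each term: A/(y−a) contributes A·log|y−a|.

-log(y)/12 - 2*log(y + 3)/3 + 3*log(y + 4)/4 + C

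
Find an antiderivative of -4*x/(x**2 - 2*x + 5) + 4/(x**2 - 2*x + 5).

Let u = x**2 - 2*x + 5, so du = (2*x - 2) dx.
Rewriting, the integral becomes -2·∫ 1/u du = -2·log(u).
Substituting back, u = x**2 - 2*x + 5.

-2*log(x**2 - 2*x + 5) + C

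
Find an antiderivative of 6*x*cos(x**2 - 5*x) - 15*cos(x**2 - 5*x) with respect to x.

3*sin(x**2 - 5*x) + C

Let u = x**2 - 5*x, so du = (2*x - 5) dx.
Rewriting, the integral becomes 3·∫ cos(u) du = 3·sin(u).
Substituting back, u = x**2 - 5*x.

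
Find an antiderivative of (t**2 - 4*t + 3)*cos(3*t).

Use integration by parts with u = t**2 - 4*t + 3, dv = cos(3*t) dt, so v = sin(3*t)/3.
Apply parts 2 times (tabular method): alternate signs, differentiate u down to 0, integrate dv up.

t**2*sin(3*t)/3 - 4*t*sin(3*t)/3 + 2*t*cos(3*t)/9 + 25*sin(3*t)/27 - 4*cos(3*t)/9 + C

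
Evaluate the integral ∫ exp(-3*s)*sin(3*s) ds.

-exp(-3*s)*sin(3*s)/6 - exp(-3*s)*cos(3*s)/6 + C

Let I denote the integral. Integrate by parts with u = sin(3*s), dv = exp(-3*s) ds, so v = -exp(-3*s)/3: I = -exp(-3*s)*sin(3*s)/3 + ∫ exp(-3*s)*cos(3*s) ds.
Apply parts again with u = cos(3*s), dv = exp(-3*s) ds: ∫ exp(-3*s)*cos(3*s) ds = -exp(-3*s)*cos(3*s)/3 − I. Substituting back brings back I: I = -exp(-3*s)*sin(3*s)/3 - exp(-3*s)*cos(3*s)/3 − I.
Solving for I: (1 + 1)·I equals the remaining terms, so I = (1/2)·(-exp(-3*s)*sin(3*s)/3 - exp(-3*s)*cos(3*s)/3).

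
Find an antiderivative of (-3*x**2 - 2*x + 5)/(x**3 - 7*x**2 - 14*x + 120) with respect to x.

Factor the denominator: (x - 6)*(x - 5)*(x + 4).
Partial-fraction decomposition: -7/(18*(x + 4)) + 80/(9*(x - 5)) - 23/(2*(x - 6)).
Integrate each term: A/(x−a) contributes A·log|x−a|.

-23*log(x - 6)/2 + 80*log(x - 5)/9 - 7*log(x + 4)/18 + C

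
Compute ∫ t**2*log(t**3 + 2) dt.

t**3*log(t**3 + 2)/3 - t**3/3 + 2*log(t**3 + 2)/3 + C

Let u = t**3 + 2, so du = (3*t**2) dt.
The integral becomes (1/3)·∫ log(u) du; integrate by parts with u′=log(u), dv′=du.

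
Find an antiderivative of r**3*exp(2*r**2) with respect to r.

Let u = r², du = 2r dr; rewrite as (1/2)∫ u^1·exp(2u) du.
Now integrate by parts 1 time.

(2*r**2 - 1)*exp(2*r**2)/8 + C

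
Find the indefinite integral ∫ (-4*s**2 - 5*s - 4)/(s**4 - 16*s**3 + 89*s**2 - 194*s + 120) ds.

-89*log(s - 6)/5 + 129*log(s - 5)/4 - 44*log(s - 4)/3 + 13*log(s - 1)/60 + C

Factor the denominator: (s - 6)*(s - 5)*(s - 4)*(s - 1).
Partial-fraction decomposition: 13/(60*(s - 1)) - 44/(3*(s - 4)) + 129/(4*(s - 5)) - 89/(5*(s - 6)).
Integrate each term: A/(s−a) contributes A·log|s−a|.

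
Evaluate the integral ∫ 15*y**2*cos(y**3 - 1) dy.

Let u = y**3 - 1, so du = (3*y**2) dy.
Rewriting, the integral becomes 5·∫ cos(u) du = 5·sin(u).
Substituting back, u = y**3 - 1.

5*sin(y**3 - 1) + C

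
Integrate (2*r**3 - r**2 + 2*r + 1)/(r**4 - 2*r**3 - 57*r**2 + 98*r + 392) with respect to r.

Factor the denominator: (r - 7)*(r - 4)*(r + 2)*(r + 7).
Partial-fraction decomposition: 34/(35*(r + 7)) - 23/(270*(r + 2)) - 11/(18*(r - 4)) + 326/(189*(r - 7)).
Integrate each term: A/(r−a) contributes A·log|r−a|.

326*log(r - 7)/189 - 11*log(r - 4)/18 - 23*log(r + 2)/270 + 34*log(r + 7)/35 + C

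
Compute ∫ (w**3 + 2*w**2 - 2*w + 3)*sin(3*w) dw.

-w**3*cos(3*w)/3 + w**2*sin(3*w)/3 - 2*w**2*cos(3*w)/3 + 4*w*sin(3*w)/9 + 8*w*cos(3*w)/9 - 8*sin(3*w)/27 - 23*cos(3*w)/27 + C

Use integration by parts with u = w**3 + 2*w**2 - 2*w + 3, dv = sin(3*w) dw, so v = -cos(3*w)/3.
Apply parts 3 times (tabular method): alternate signs, differentiate u down to 0, integrate dv up.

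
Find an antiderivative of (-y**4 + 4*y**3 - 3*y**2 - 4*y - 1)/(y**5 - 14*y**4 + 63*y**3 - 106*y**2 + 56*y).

-log(y)/56 - 241*log(y - 7)/126 + 65*log(y - 4)/72 - log(y - 2)/4 + 5*log(y - 1)/18 + C

Factor the denominator: y*(y - 7)*(y - 4)*(y - 2)*(y - 1).
Partial-fraction decomposition: 5/(18*(y - 1)) - 1/(4*(y - 2)) + 65/(72*(y - 4)) - 241/(126*(y - 7)) - 1/(56*y).
Integrate each term: A/(y−a) contributes A·log|y−a|.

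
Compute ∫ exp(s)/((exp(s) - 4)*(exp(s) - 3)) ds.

log(exp(s) - 4) - log(exp(s) - 3) + C

Let u = e^s, du = e^s ds.
The integral becomes ∫ du/((u-4)(u-3)); decompose into partial fractions.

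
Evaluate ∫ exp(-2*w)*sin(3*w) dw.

-2*exp(-2*w)*sin(3*w)/13 - 3*exp(-2*w)*cos(3*w)/13 + C

Let I denote the integral. Integrate by parts with u = sin(3*w), dv = exp(-2*w) dw, so v = -exp(-2*w)/2: I = -exp(-2*w)*sin(3*w)/2 + (3/2)·∫ exp(-2*w)*cos(3*w) dw.
Apply parts again with u = cos(3*w), dv = exp(-2*w) dw: ∫ exp(-2*w)*cos(3*w) dw = -exp(-2*w)*cos(3*w)/2 − (3/2)·I. Substituting back brings back I: I = -exp(-2*w)*sin(3*w)/2 - 3*exp(-2*w)*cos(3*w)/4 − (9/4)·I.
Solving for I: (1 + 9/4)·I equals the remaining terms, so I = (4/13)·(-exp(-2*w)*sin(3*w)/2 - 3*exp(-2*w)*cos(3*w)/4).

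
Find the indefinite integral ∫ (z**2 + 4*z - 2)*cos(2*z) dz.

Use integration by parts with u = z**2 + 4*z - 2, dv = cos(2*z) dz, so v = sin(2*z)/2.
Apply parts 2 times (tabular method): alternate signs, differentiate u down to 0, integrate dv up.

z**2*sin(2*z)/2 + 2*z*sin(2*z) + z*cos(2*z)/2 - 5*sin(2*z)/4 + cos(2*z) + C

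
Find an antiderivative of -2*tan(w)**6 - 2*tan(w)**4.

Let u = tan(w), so du = (tan(w)**2 + 1) dw.
Rewriting, the integral becomes -2·∫ u^4 du = -2·u^5/5.
Substituting back, u = tan(w).

-2*tan(w)**5/5 + C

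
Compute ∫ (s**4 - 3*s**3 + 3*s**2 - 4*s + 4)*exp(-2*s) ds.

(-4*s**4 + 4*s**3 - 6*s**2 + 10*s - 11)*exp(-2*s)/8 + C

Use integration by parts with u = s**4 - 3*s**3 + 3*s**2 - 4*s + 4, dv = exp(-2*s) ds, so v = -exp(-2*s)/2.
Apply parts 4 times (tabular method): alternate signs, differentiate u down to 0, integrate dv up.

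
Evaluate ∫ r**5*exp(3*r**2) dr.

Let u = r², du = 2r dr; rewrite as (1/2)∫ u^2·exp(3u) du.
Now integrate by parts 2 times.

(9*r**4 - 6*r**2 + 2)*exp(3*r**2)/54 + C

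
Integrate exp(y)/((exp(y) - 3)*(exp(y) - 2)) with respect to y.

Let u = e^y, du = e^y dy.
The integral becomes ∫ du/((u-2)(u-3)); decompose into partial fractions.

log(exp(y) - 3) - log(exp(y) - 2) + C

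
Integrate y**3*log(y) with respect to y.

Use integration by parts with u = log(y), dv = y**3 dy.
Then du = 1/y dy and v = y**4/4.

y**4*log(y)/4 - y**4/16 + C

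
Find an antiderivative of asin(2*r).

r*asin(2*r) + sqrt(-4*r**2 + 1)/2 + C

Use integration by parts with u = arcsin(2*r), dv = dr.
Then du = 2/sqrt(-4*r**2 + 1) dr.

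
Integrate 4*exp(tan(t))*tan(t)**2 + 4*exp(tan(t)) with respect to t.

4*exp(tan(t)) + C

Let u = tan(t), so du = (tan(t)**2 + 1) dt.
Rewriting, the integral becomes 4·∫ e^u du = 4·e^u.
Substituting back, u = tan(t).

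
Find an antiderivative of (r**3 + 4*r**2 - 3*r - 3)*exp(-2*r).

(-4*r**3 - 22*r**2 - 10*r + 7)*exp(-2*r)/8 + C

Use integration by parts with u = r**3 + 4*r**2 - 3*r - 3, dv = exp(-2*r) dr, so v = -exp(-2*r)/2.
Apply parts 3 times (tabular method): alternate signs, differentiate u down to 0, integrate dv up.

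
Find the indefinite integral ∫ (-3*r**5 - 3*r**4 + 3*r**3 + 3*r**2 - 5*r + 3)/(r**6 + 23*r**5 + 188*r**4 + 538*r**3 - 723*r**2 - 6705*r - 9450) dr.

Factor the denominator: (r - 3)*(r + 3)*(r + 5)**2*(r + 6)*(r + 7).
Partial-fraction decomposition: -21187/(80*(r + 7)) + 6311/(9*(r + 6)) - 28019/(64*(r + 5)) + 1807/(8*(r + 5)**2) - 25/(16*(r + 3)) - 73/(2880*(r - 3)).
Integrate each term; A/(r−a) gives A·log|r−a|; A/(r−a)² gives −A/(r−a).

-73*log(r - 3)/2880 - 25*log(r + 3)/16 - 28019*log(r + 5)/64 + 6311*log(r + 6)/9 - 21187*log(r + 7)/80 - 1807/(8*r + 40) + C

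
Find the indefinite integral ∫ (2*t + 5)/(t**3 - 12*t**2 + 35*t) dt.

Factor the denominator: t*(t - 7)*(t - 5).
Partial-fraction decomposition: -3/(2*(t - 5)) + 19/(14*(t - 7)) + 1/(7*t).
Integrate each term: A/(t−a) contributes A·log|t−a|.

log(t)/7 + 19*log(t - 7)/14 - 3*log(t - 5)/2 + C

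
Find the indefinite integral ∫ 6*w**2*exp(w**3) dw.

2*exp(w**3) + C

Let u = w**3, so du = (3*w**2) dw.
Rewriting, the integral becomes 2·∫ e^u du = 2·e^u.
Substituting back, u = w**3.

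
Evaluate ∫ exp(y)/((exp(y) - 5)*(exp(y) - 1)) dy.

log(exp(y) - 5)/4 - log(exp(y) - 1)/4 + C

Let u = e^y, du = e^y dy.
The integral becomes ∫ du/((u-1)(u-5)); decompose into partial fractions.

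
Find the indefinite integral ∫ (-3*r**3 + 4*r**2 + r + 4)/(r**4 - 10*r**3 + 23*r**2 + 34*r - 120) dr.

-19*log(r - 5) + 20*log(r - 4) - 19*log(r - 3)/5 - log(r + 2)/5 + C

Factor the denominator: (r - 5)*(r - 4)*(r - 3)*(r + 2).
Partial-fraction decomposition: -1/(5*(r + 2)) - 19/(5*(r - 3)) + 20/(r - 4) - 19/(r - 5).
Integrate each term: A/(r−a) contributes A·log|r−a|.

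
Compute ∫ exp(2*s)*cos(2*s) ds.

Let I denote the integral. Integrate by parts with u = cos(2*s), dv = exp(2*s) ds, so v = exp(2*s)/2: I = exp(2*s)*cos(2*s)/2 + ∫ exp(2*s)*sin(2*s) ds.
Apply parts again with u = sin(2*s), dv = exp(2*s) ds: ∫ exp(2*s)*sin(2*s) ds = exp(2*s)*sin(2*s)/2 − I. Substituting back brings back I: I = exp(2*s)*sin(2*s)/2 + exp(2*s)*cos(2*s)/2 − I.
Solving for I: (1 + 1)·I equals the remaining terms, so I = (1/2)·(exp(2*s)*sin(2*s)/2 + exp(2*s)*cos(2*s)/2).

exp(2*s)*sin(2*s)/4 + exp(2*s)*cos(2*s)/4 + C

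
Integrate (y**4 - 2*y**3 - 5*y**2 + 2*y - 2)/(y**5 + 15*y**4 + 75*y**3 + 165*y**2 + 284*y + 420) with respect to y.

Factor the denominator: (y + 3)*(y + 5)*(y + 7)*(y**2 + 4).
Partial-fraction decomposition: -2*(914*y - 2105)/(19981*(y**2 + 4)) + 1413/(212*(y + 7)) - 369/(58*(y + 5)) + 41/(52*(y + 3)).
Integrate each term; A/(y−a) gives A·log|y−a|; the (By+D)/(y²+p²) term gives a log and an atan.

41*log(y + 3)/52 - 369*log(y + 5)/58 + 1413*log(y + 7)/212 - 914*log(y**2 + 4)/19981 + 2105*atan(y/2)/19981 + C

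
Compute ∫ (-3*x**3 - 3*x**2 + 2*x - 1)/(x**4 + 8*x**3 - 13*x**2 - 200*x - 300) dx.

-63*log(x - 5)/110 - log(x + 2)/12 + 289*log(x + 5)/30 - 527*log(x + 6)/44 + C

Factor the denominator: (x - 5)*(x + 2)*(x + 5)*(x + 6).
Partial-fraction decomposition: -527/(44*(x + 6)) + 289/(30*(x + 5)) - 1/(12*(x + 2)) - 63/(110*(x - 5)).
Integrate each term: A/(x−a) contributes A·log|x−a|.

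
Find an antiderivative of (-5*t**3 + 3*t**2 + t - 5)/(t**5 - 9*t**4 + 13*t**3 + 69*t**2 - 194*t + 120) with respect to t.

-275*log(t - 5)/48 + 13*log(t - 4)/2 - 31*log(t - 2)/30 + log(t - 1)/8 + 11*log(t + 3)/80 + C

Factor the denominator: (t - 5)*(t - 4)*(t - 2)*(t - 1)*(t + 3).
Partial-fraction decomposition: 11/(80*(t + 3)) + 1/(8*(t - 1)) - 31/(30*(t - 2)) + 13/(2*(t - 4)) - 275/(48*(t - 5)).
Integrate each term: A/(t−a) contributes A·log|t−a|.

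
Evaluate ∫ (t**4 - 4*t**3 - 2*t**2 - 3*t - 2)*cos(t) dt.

t**4*sin(t) - 4*t**3*sin(t) + 4*t**3*cos(t) - 14*t**2*sin(t) - 12*t**2*cos(t) + 21*t*sin(t) - 28*t*cos(t) + 26*sin(t) + 21*cos(t) + C

Use integration by parts with u = t**4 - 4*t**3 - 2*t**2 - 3*t - 2, dv = cos(t) dt, so v = sin(t).
Apply parts 4 times (tabular method): alternate signs, differentiate u down to 0, integrate dv up.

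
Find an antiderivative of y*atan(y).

Use integration by parts with u = arctan(y), dv = y dy.
Then du = 1/(y**2 + 1) dy.

y**2*atan(y)/2 - y/2 + atan(y)/2 + C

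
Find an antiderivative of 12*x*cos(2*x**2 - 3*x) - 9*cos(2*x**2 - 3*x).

3*sin(2*x**2 - 3*x) + C

Let u = 2*x**2 - 3*x, so du = (4*x - 3) dx.
Rewriting, the integral becomes 3·∫ cos(u) du = 3·sin(u).
Substituting back, u = 2*x**2 - 3*x.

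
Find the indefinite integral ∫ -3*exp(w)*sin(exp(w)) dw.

3*cos(exp(w)) + C

Let u = exp(w), so du = (exp(w)) dw.
Rewriting, the integral becomes -3·∫ sin(u) du = -3·-cos(u).
Substituting back, u = exp(w).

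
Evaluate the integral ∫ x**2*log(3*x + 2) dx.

Use integration by parts with u = log(3*x + 2), dv = x**2 dx.
Then du = 3/(3*x + 2) dx and v = x**3/3.

x**3*log(3*x + 2)/3 - x**3/9 + x**2/9 - 4*x/27 + 8*log(3*x + 2)/81 + C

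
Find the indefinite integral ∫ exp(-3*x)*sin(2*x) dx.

-3*exp(-3*x)*sin(2*x)/13 - 2*exp(-3*x)*cos(2*x)/13 + C

Let I denote the integral. Integrate by parts with u = sin(2*x), dv = exp(-3*x) dx, so v = -exp(-3*x)/3: I = -exp(-3*x)*sin(2*x)/3 + (2/3)·∫ exp(-3*x)*cos(2*x) dx.
Apply parts again with u = cos(2*x), dv = exp(-3*x) dx: ∫ exp(-3*x)*cos(2*x) dx = -exp(-3*x)*cos(2*x)/3 − (2/3)·I. Substituting back brings back I: I = -exp(-3*x)*sin(2*x)/3 - 2*exp(-3*x)*cos(2*x)/9 − (4/9)·I.
Solving for I: (1 + 4/9)·I equals the remaining terms, so I = (9/13)·(-exp(-3*x)*sin(2*x)/3 - 2*exp(-3*x)*cos(2*x)/9).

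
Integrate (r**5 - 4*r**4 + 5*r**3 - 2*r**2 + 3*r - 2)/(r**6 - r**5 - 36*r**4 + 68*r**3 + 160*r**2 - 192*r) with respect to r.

log(r)/96 + 2297*log(r - 4)/7200 + log(r - 1)/189 - 19*log(r + 2)/108 + 3533*log(r + 6)/4200 - 149/(360*r - 1440) + C

Factor the denominator: r*(r - 4)**2*(r - 1)*(r + 2)*(r + 6).
Partial-fraction decomposition: 3533/(4200*(r + 6)) - 19/(108*(r + 2)) + 1/(189*(r - 1)) + 2297/(7200*(r - 4)) + 149/(360*(r - 4)**2) + 1/(96*r).
Integrate each term; A/(r−a) gives A·log|r−a|; A/(r−a)² gives −A/(r−a).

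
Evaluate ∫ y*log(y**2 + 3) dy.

y**2*log(y**2 + 3)/2 - y**2/2 + 3*log(y**2 + 3)/2 + C

Let u = y**2 + 3, so du = (2*y) dy.
The integral becomes (1/2)·∫ log(u) du; integrate by parts with u′=log(u), dv′=du.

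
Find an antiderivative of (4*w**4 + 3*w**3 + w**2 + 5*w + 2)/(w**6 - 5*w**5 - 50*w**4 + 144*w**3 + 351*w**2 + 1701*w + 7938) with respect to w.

5520097*log(w - 7)/28425800 + 239*log(w + 3)/5400 - 4544*log(w + 6)/22815 - 5947*log(w**2 + 9)/302760 + 23737*atan(w/3)/454140 - 10719/(7540*w - 52780) + C

Factor the denominator: (w - 7)**2*(w + 3)*(w + 6)*(w**2 + 9).
Partial-fraction decomposition: -(5947*w - 23737)/(151380*(w**2 + 9)) - 4544/(22815*(w + 6)) + 239/(5400*(w + 3)) + 5520097/(28425800*(w - 7)) + 10719/(7540*(w - 7)**2).
Integrate each term; A/(w−a) gives A·log|w−a|; the (Bw+D)/(w²+p²) term gives a log and an atan.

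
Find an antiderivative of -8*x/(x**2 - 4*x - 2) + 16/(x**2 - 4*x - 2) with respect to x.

-4*log(x**2 - 4*x - 2) + C

Let u = x**2 - 4*x - 2, so du = (2*x - 4) dx.
Rewriting, the integral becomes -4·∫ 1/u du = -4·log(u).
Substituting back, u = x**2 - 4*x - 2.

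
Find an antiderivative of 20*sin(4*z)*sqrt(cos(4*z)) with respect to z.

Let u = cos(4*z), so du = (-4*sin(4*z)) dz.
Rewriting, the integral becomes -5·∫ √u du = -5·(2/3)u^(3/2).
Substituting back, u = cos(4*z).

-10*cos(4*z)**(3/2)/3 + C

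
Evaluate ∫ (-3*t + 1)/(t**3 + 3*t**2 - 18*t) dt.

Factor the denominator: t*(t - 3)*(t + 6).
Partial-fraction decomposition: 19/(54*(t + 6)) - 8/(27*(t - 3)) - 1/(18*t).
Integrate each term: A/(t−a) contributes A·log|t−a|.

-log(t)/18 - 8*log(t - 3)/27 + 19*log(t + 6)/54 + C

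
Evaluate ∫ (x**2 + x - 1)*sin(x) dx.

Use integration by parts with u = x**2 + x - 1, dv = sin(x) dx, so v = -cos(x).
Apply parts 2 times (tabular method): alternate signs, differentiate u down to 0, integrate dv up.

-x**2*cos(x) + 2*x*sin(x) - x*cos(x) + sin(x) + 3*cos(x) + C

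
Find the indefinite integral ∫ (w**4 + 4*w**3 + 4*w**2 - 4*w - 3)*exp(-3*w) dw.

Use integration by parts with u = w**4 + 4*w**3 + 4*w**2 - 4*w - 3, dv = exp(-3*w) dw, so v = -exp(-3*w)/3.
Apply parts 4 times (tabular method): alternate signs, differentiate u down to 0, integrate dv up.

(-27*w**4 - 144*w**3 - 252*w**2 - 60*w + 61)*exp(-3*w)/81 + C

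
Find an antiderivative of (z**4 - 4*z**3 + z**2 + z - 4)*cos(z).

Use integration by parts with u = z**4 - 4*z**3 + z**2 + z - 4, dv = cos(z) dz, so v = sin(z).
Apply parts 4 times (tabular method): alternate signs, differentiate u down to 0, integrate dv up.

z**4*sin(z) - 4*z**3*sin(z) + 4*z**3*cos(z) - 11*z**2*sin(z) - 12*z**2*cos(z) + 25*z*sin(z) - 22*z*cos(z) + 18*sin(z) + 25*cos(z) + C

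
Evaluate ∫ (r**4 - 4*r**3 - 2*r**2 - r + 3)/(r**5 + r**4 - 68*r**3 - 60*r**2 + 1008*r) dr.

Factor the denominator: r*(r - 7)*(r - 4)*(r + 6)**2.
Partial-fraction decomposition: 8978/(12675*(r + 6)) - 699/(260*(r + 6)**2) + 11/(400*(r - 4)) + 309/(1183*(r - 7)) + 1/(336*r).
Integrate each term; A/(r−a) gives A·log|r−a|; A/(r−a)² gives −A/(r−a).

log(r)/336 + 309*log(r - 7)/1183 + 11*log(r - 4)/400 + 8978*log(r + 6)/12675 + 699/(260*r + 1560) + C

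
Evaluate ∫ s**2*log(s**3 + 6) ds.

Let u = s**3 + 6, so du = (3*s**2) ds.
The integral becomes (1/3)·∫ log(u) du; integrate by parts with u′=log(u), dv′=du.

s**3*log(s**3 + 6)/3 - s**3/3 + 2*log(s**3 + 6) + C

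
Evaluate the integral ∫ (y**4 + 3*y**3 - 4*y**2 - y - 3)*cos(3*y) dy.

y**4*sin(3*y)/3 + y**3*sin(3*y) + 4*y**3*cos(3*y)/9 - 16*y**2*sin(3*y)/9 + y**2*cos(3*y) - y*sin(3*y) - 32*y*cos(3*y)/27 - 49*sin(3*y)/81 - cos(3*y)/3 + C

Use integration by parts with u = y**4 + 3*y**3 - 4*y**2 - y - 3, dv = cos(3*y) dy, so v = sin(3*y)/3.
Apply parts 4 times (tabular method): alternate signs, differentiate u down to 0, integrate dv up.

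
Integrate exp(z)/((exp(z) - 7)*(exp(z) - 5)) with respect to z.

Let u = e^z, du = e^z dz.
The integral becomes ∫ du/((u-7)(u-5)); decompose into partial fractions.

log(exp(z) - 7)/2 - log(exp(z) - 5)/2 + C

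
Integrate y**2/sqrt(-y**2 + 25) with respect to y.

-y*sqrt(-y**2 + 25)/2 + 25*asin(y/5)/2 + C

Substitute y = 5·sin(θ), so dy = 5·cos(θ) dθ and the radical becomes sqrt(-y**2 + 25) = 5·cos(θ) by the Pythagorean identity.
Integrate the resulting trig expression in θ, then back-substitute θ = asin(y/5), sin(θ) = y/5, cos(θ) = sqrt(-y**2 + 25)/5 (absorbing any constant into C).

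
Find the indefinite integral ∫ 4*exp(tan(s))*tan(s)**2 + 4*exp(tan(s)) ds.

4*exp(tan(s)) + C

Let u = tan(s), so du = (tan(s)**2 + 1) ds.
Rewriting, the integral becomes 4·∫ e^u du = 4·e^u.
Substituting back, u = tan(s).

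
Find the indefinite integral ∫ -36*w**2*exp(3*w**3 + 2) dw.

-4*exp(3*w**3 + 2) + C

Let u = 3*w**3 + 2, so du = (9*w**2) dw.
Rewriting, the integral becomes -4·∫ e^u du = -4·e^u.
Substituting back, u = 3*w**3 + 2.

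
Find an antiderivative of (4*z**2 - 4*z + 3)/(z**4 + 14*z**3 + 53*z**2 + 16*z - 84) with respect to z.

Factor the denominator: (z - 1)*(z + 2)*(z + 6)*(z + 7).
Partial-fraction decomposition: -227/(40*(z + 7)) + 171/(28*(z + 6)) - 9/(20*(z + 2)) + 1/(56*(z - 1)).
Integrate each term: A/(z−a) contributes A·log|z−a|.

log(z - 1)/56 - 9*log(z + 2)/20 + 171*log(z + 6)/28 - 227*log(z + 7)/40 + C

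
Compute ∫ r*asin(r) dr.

r**2*asin(r)/2 + r*sqrt(-r**2 + 1)/4 - asin(r)/4 + C

Use integration by parts with u = arcsin(r), dv = r dr.
Then du = 1/sqrt(-r**2 + 1) dr.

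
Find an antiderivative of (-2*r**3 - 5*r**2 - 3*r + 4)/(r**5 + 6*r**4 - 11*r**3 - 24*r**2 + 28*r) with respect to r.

log(r)/7 - 19*log(r - 2)/36 + log(r - 1)/4 - log(r + 2)/20 + 233*log(r + 7)/1260 + C

Factor the denominator: r*(r - 2)*(r - 1)*(r + 2)*(r + 7).
Partial-fraction decomposition: 233/(1260*(r + 7)) - 1/(20*(r + 2)) + 1/(4*(r - 1)) - 19/(36*(r - 2)) + 1/(7*r).
Integrate each term: A/(r−a) contributes A·log|r−a|.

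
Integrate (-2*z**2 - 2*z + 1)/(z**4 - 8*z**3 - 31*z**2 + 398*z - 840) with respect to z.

-83*log(z - 6)/26 + 59*log(z - 5)/12 - 39*log(z - 4)/22 + 83*log(z + 7)/1716 + C

Factor the denominator: (z - 6)*(z - 5)*(z - 4)*(z + 7).
Partial-fraction decomposition: 83/(1716*(z + 7)) - 39/(22*(z - 4)) + 59/(12*(z - 5)) - 83/(26*(z - 6)).
Integrate each term: A/(z−a) contributes A·log|z−a|.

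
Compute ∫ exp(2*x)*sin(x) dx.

2*exp(2*x)*sin(x)/5 - exp(2*x)*cos(x)/5 + C

Let I denote the integral. Integrate by parts with u = sin(x), dv = exp(2*x) dx, so v = exp(2*x)/2: I = exp(2*x)*sin(x)/2 − (1/2)·∫ exp(2*x)*cos(x) dx.
Apply parts again with u = cos(x), dv = exp(2*x) dx: ∫ exp(2*x)*cos(x) dx = exp(2*x)*cos(x)/2 + (1/2)·I. Substituting back brings back I: I = exp(2*x)*sin(x)/2 - exp(2*x)*cos(x)/4 − (1/4)·I.
Solving for I: (1 + 1/4)·I equals the remaining terms, so I = (4/5)·(exp(2*x)*sin(x)/2 - exp(2*x)*cos(x)/4).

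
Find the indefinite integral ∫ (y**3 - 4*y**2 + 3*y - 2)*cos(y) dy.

y**3*sin(y) - 4*y**2*sin(y) + 3*y**2*cos(y) - 3*y*sin(y) - 8*y*cos(y) + 6*sin(y) - 3*cos(y) + C

Use integration by parts with u = y**3 - 4*y**2 + 3*y - 2, dv = cos(y) dy, so v = sin(y).
Apply parts 3 times (tabular method): alternate signs, differentiate u down to 0, integrate dv up.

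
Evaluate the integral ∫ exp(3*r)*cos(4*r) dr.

Let I denote the integral. Integrate by parts with u = cos(4*r), dv = exp(3*r) dr, so v = exp(3*r)/3: I = exp(3*r)*cos(4*r)/3 + (4/3)·∫ exp(3*r)*sin(4*r) dr.
Apply parts again with u = sin(4*r), dv = exp(3*r) dr: ∫ exp(3*r)*sin(4*r) dr = exp(3*r)*sin(4*r)/3 − (4/3)·I. Substituting back brings back I: I = 4*exp(3*r)*sin(4*r)/9 + exp(3*r)*cos(4*r)/3 − (16/9)·I.
Solving for I: (1 + 16/9)·I equals the remaining terms, so I = (9/25)·(4*exp(3*r)*sin(4*r)/9 + exp(3*r)*cos(4*r)/3).

4*exp(3*r)*sin(4*r)/25 + 3*exp(3*r)*cos(4*r)/25 + C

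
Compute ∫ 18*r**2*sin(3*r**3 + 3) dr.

-2*cos(3*r**3 + 3) + C

Let u = 3*r**3 + 3, so du = (9*r**2) dr.
Rewriting, the integral becomes 2·∫ sin(u) du = 2·-cos(u).
Substituting back, u = 3*r**3 + 3.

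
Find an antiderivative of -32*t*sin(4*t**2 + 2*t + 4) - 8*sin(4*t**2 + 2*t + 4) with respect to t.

Let u = 4*t**2 + 2*t + 4, so du = (8*t + 2) dt.
Rewriting, the integral becomes -4·∫ sin(u) du = -4·-cos(u).
Substituting back, u = 4*t**2 + 2*t + 4.

4*cos(4*t**2 + 2*t + 4) + C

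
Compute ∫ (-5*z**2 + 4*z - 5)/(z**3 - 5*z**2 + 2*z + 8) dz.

-69*log(z - 4)/10 + 17*log(z - 2)/6 - 14*log(z + 1)/15 + C

Factor the denominator: (z - 4)*(z - 2)*(z + 1).
Partial-fraction decomposition: -14/(15*(z + 1)) + 17/(6*(z - 2)) - 69/(10*(z - 4)).
Integrate each term: A/(z−a) contributes A·log|z−a|.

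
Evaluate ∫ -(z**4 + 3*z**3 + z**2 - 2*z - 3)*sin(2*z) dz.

Use integration by parts with u = z**4 + 3*z**3 + z**2 - 2*z - 3, dv = -sin(2*z) dz, so v = cos(2*z)/2.
Apply parts 4 times (tabular method): alternate signs, differentiate u down to 0, integrate dv up.

z**4*cos(2*z)/2 - z**3*sin(2*z) + 3*z**3*cos(2*z)/2 - 9*z**2*sin(2*z)/4 - z**2*cos(2*z) + z*sin(2*z) - 13*z*cos(2*z)/4 + 13*sin(2*z)/8 - cos(2*z) + C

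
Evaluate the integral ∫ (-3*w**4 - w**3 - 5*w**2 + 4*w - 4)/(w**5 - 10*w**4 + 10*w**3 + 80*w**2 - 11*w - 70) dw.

Factor the denominator: (w - 7)*(w - 5)*(w - 1)*(w + 1)*(w + 2).
Partial-fraction decomposition: -8/(21*(w + 2)) + 5/(32*(w + 1)) - 1/(16*(w - 1)) + 703/(112*(w - 5)) - 863/(96*(w - 7)).
Integrate each term: A/(w−a) contributes A·log|w−a|.

-863*log(w - 7)/96 + 703*log(w - 5)/112 - log(w - 1)/16 + 5*log(w + 1)/32 - 8*log(w + 2)/21 + C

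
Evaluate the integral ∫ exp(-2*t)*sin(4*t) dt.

-exp(-2*t)*sin(4*t)/10 - exp(-2*t)*cos(4*t)/5 + C

Let I denote the integral. Integrate by parts with u = sin(4*t), dv = exp(-2*t) dt, so v = -exp(-2*t)/2: I = -exp(-2*t)*sin(4*t)/2 + 2·∫ exp(-2*t)*cos(4*t) dt.
Apply parts again with u = cos(4*t), dv = exp(-2*t) dt: ∫ exp(-2*t)*cos(4*t) dt = -exp(-2*t)*cos(4*t)/2 − 2·I. Substituting back brings back I: I = -exp(-2*t)*sin(4*t)/2 - exp(-2*t)*cos(4*t) − 4·I.
Solving for I: (1 + 4)·I equals the remaining terms, so I = (1/5)·(-exp(-2*t)*sin(4*t)/2 - exp(-2*t)*cos(4*t)).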